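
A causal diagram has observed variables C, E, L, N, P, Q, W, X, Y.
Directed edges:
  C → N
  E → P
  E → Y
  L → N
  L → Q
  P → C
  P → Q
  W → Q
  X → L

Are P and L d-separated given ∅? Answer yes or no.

Bayes-Ball from P | ∅ reaches {C,E,N,Q,Y}.
L ∉ reach(P|∅) ⇒ P ⊥ L | ∅.

Yes — P ⊥ L | ∅.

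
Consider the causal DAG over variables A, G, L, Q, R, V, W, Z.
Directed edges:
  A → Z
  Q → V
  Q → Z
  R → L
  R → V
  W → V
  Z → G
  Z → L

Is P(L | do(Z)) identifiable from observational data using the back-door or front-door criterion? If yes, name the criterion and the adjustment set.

P(L|do(Z)): backdoor, adjust for ∅.

desc(Z)\{Z}={G,L}; candidates ⊆ {A,Q,R,V,W}.
∅: Z⊥L given ∅ in G with Z→· removed — back-door holds.
P(L|do(Z)) = P(L|Z) — no adjustment needed.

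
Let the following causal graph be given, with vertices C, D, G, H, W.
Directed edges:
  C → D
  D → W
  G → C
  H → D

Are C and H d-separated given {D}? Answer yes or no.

No — C and H are d-connected given {D}.

Bayes-Ball from C | {D} reaches {G,H}.
H ∈ reach(C|{D}) ⇒ C ⊥̸ H | {D}.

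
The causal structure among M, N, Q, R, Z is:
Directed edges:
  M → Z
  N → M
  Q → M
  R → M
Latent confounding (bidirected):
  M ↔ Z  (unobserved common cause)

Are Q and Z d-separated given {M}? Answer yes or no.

Bayes-Ball from Q | {M} reaches {N,R,Z}.
Z ∈ reach(Q|{M}) ⇒ Q ⊥̸ Z | {M}.

No — Q and Z are d-connected given {M}.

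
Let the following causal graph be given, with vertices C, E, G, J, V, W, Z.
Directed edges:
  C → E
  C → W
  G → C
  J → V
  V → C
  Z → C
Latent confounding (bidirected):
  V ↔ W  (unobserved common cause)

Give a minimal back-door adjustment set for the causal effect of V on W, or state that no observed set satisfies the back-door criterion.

desc(V)\{V}={C,E,W}; candidates ⊆ {G,J,Z}.
V↔W: latent back-door arc(s) into V.
size 0: {}; under {} V still reaches {J,W} ∋ W.
size 1: {G}, {J}, {Z}; under {G} V still reaches {J,W} ∋ W.
size 2: {G,J}, {G,Z}, {J,Z}; under {G,J} V still reaches {W} ∋ W.
V↔W cannot be blocked by any observed set — no back-door set.

V→W: no observed back-door set.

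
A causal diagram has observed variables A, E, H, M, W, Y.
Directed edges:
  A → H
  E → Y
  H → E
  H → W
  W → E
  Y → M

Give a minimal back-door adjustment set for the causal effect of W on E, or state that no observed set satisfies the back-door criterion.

W→E: minimal back-door set {H}.

desc(W)\{W}={E,M,Y}; candidates ⊆ {A,H}.
size 0: {}; under {} W still reaches {A,E,H,M,Y} ∋ E.
{H}: W⊥E given {H} in G with W→· removed — back-door holds.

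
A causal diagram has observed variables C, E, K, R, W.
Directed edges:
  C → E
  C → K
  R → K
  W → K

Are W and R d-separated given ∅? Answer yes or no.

Yes — W ⊥ R | ∅.

Bayes-Ball from W | ∅ reaches {K}.
R ∉ reach(W|∅) ⇒ W ⊥ R | ∅.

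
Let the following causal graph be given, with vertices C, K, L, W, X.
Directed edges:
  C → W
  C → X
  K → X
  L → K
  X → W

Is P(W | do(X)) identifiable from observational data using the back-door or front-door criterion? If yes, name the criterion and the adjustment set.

desc(X)\{X}={W}; candidates ⊆ {C,K,L}.
size 0: {}; under {} X still reaches {C,K,L,W} ∋ W.
{C}: X⊥W given {C} in G with X→· removed — back-door holds.
P(W|do(X)) = Σ_{C} P(W|X,C)·P(C).

P(W|do(X)): backdoor, adjust for {C}.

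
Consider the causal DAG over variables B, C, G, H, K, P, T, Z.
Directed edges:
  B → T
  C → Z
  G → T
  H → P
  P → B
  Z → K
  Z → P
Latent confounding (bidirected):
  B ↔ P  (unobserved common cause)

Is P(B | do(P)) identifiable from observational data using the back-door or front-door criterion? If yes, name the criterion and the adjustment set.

desc(P)\{P}={B,T}; candidates ⊆ {C,G,H,K,Z}.
P↔B: latent back-door arc(s) into P.
size 0: {}; under {} P still reaches {B,C,H,K,T,Z} ∋ B.
size 1: {C}, {G}, {H} …(+2); under {C} P still reaches {B,H,K,T,Z} ∋ B.
size 2: {C,G}, {C,H}, {C,K} …(+7); under {C,G} P still reaches {B,H,K,T,Z} ∋ B.
P↔B cannot be blocked by any observed set — no back-door set.
No mediator lies on a directed P→…→B path.
Neither criterion identifies P(B|do(P)) in this graph.

P(B|do(P)): not identifiable (no BD/FD set).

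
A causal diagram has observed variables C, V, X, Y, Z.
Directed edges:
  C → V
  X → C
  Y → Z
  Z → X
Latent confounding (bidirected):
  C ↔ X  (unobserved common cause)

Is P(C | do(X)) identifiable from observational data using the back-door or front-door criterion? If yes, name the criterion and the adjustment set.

desc(X)\{X}={C,V}; candidates ⊆ {Y,Z}.
X↔C: latent back-door arc(s) into X.
size 0: {}; under {} X still reaches {C,V,Y,Z} ∋ C.
size 1: {Y}, {Z}; under {Y} X still reaches {C,V,Z} ∋ C.
size 2: {Y,Z}; under {Y,Z} X still reaches {C,V} ∋ C.
X↔C cannot be blocked by any observed set — no back-door set.
No mediator lies on a directed X→…→C path.
Neither criterion identifies P(C|do(X)) in this graph.

P(C|do(X)): not identifiable (no BD/FD set).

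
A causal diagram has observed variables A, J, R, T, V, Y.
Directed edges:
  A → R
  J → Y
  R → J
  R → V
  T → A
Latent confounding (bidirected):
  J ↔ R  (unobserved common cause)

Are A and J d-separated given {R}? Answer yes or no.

No — A and J are d-connected given {R}.

Bayes-Ball from A | {R} reaches {J,T,Y}.
J ∈ reach(A|{R}) ⇒ A ⊥̸ J | {R}.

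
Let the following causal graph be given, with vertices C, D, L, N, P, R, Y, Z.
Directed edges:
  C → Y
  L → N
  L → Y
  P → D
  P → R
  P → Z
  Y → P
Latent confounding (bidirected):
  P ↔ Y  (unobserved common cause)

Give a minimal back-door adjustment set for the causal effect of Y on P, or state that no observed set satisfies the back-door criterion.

desc(Y)\{Y}={D,P,R,Z}; candidates ⊆ {C,L,N}.
Y↔P: latent back-door arc(s) into Y.
size 0: {}; under {} Y still reaches {C,D,L,N,P,R,Z} ∋ P.
size 1: {C}, {L}, {N}; under {C} Y still reaches {D,L,N,P,R,Z} ∋ P.
size 2: {C,L}, {C,N}, {L,N}; under {C,L} Y still reaches {D,P,R,Z} ∋ P.
Y↔P cannot be blocked by any observed set — no back-door set.

Y→P: no observed back-door set.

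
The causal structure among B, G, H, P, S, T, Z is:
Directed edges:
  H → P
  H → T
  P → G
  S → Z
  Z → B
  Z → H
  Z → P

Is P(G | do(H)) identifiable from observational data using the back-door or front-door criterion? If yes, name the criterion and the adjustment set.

P(G|do(H)): backdoor, adjust for {Z}.

desc(H)\{H}={G,P,T}; candidates ⊆ {B,S,Z}.
size 0: {}; under {} H still reaches {B,G,P,S,Z} ∋ G.
{Z}: H⊥G given {Z} in G with H→· removed — back-door holds.
P(G|do(H)) = Σ_{Z} P(G|H,Z)·P(Z).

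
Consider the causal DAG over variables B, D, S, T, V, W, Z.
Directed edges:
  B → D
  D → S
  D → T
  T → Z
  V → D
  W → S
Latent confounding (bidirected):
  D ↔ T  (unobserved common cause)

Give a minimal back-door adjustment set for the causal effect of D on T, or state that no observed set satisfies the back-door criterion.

desc(D)\{D}={S,T,Z}; candidates ⊆ {B,V,W}.
D↔T: latent back-door arc(s) into D.
size 0: {}; under {} D still reaches {B,T,V,Z} ∋ T.
size 1: {B}, {V}, {W}; under {B} D still reaches {T,V,Z} ∋ T.
size 2: {B,V}, {B,W}, {V,W}; under {B,V} D still reaches {T,Z} ∋ T.
D↔T cannot be blocked by any observed set — no back-door set.

D→T: no observed back-door set.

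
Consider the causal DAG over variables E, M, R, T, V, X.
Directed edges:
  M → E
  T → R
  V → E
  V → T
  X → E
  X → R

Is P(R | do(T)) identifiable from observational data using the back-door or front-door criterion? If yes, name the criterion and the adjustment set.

desc(T)\{T}={R}; candidates ⊆ {E,M,V,X}.
∅: T⊥R given ∅ in G with T→· removed — back-door holds.
P(R|do(T)) = P(R|T) — no adjustment needed.

P(R|do(T)): backdoor, adjust for ∅.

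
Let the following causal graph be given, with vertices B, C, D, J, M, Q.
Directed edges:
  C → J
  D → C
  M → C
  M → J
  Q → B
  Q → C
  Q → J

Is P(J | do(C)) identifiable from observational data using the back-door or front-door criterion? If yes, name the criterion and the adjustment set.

desc(C)\{C}={J}; candidates ⊆ {B,D,M,Q}.
size 0: {}; under {} C still reaches {B,D,J,M,Q} ∋ J.
size 1: {B}, {D}, {M} …(+1); under {B} C still reaches {D,J,M,Q} ∋ J.
{M,Q}: C⊥J given {M,Q} in G with C→· removed — back-door holds.
P(J|do(C)) = Σ_{M,Q} P(J|C,M,Q)·P(M,Q).

P(J|do(C)): backdoor, adjust for {M, Q}.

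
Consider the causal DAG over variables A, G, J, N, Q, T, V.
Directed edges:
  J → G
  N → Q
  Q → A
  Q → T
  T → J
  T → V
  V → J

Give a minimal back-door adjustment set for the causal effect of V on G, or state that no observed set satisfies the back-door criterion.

desc(V)\{V}={G,J}; candidates ⊆ {A,N,Q,T}.
size 0: {}; under {} V still reaches {A,G,J,N,Q,T} ∋ G.
{T}: V⊥G given {T} in G with V→· removed — back-door holds.

V→G: minimal back-door set {T}.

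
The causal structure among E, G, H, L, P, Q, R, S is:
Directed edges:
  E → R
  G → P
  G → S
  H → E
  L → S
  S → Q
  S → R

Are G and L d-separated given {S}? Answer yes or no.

Bayes-Ball from G | {S} reaches {L,P}.
L ∈ reach(G|{S}) ⇒ G ⊥̸ L | {S}.

No — G and L are d-connected given {S}.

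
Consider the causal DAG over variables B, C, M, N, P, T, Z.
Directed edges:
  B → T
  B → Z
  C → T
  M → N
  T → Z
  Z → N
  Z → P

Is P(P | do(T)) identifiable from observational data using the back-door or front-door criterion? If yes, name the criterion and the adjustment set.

P(P|do(T)): backdoor, adjust for {B}.

desc(T)\{T}={N,P,Z}; candidates ⊆ {B,C,M}.
size 0: {}; under {} T still reaches {B,C,N,P,Z} ∋ P.
{B}: T⊥P given {B} in G with T→· removed — back-door holds.
P(P|do(T)) = Σ_{B} P(P|T,B)·P(B).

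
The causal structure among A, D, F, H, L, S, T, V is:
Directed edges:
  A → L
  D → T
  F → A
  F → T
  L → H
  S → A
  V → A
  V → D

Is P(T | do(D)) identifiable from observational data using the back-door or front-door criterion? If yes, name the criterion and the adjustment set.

desc(D)\{D}={T}; candidates ⊆ {A,F,H,L,S,V}.
∅: D⊥T given ∅ in G with D→· removed — back-door holds.
P(T|do(D)) = P(T|D) — no adjustment needed.

P(T|do(D)): backdoor, adjust for ∅.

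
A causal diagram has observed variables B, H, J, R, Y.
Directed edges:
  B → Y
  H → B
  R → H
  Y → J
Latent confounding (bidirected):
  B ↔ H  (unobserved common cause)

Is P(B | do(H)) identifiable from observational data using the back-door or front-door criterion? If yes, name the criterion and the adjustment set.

P(B|do(H)): not identifiable (no BD/FD set).

desc(H)\{H}={B,J,Y}; candidates ⊆ {R}.
H↔B: latent back-door arc(s) into H.
size 0: {}; under {} H still reaches {B,J,R,Y} ∋ B.
size 1: {R}; under {R} H still reaches {B,J,Y} ∋ B.
H↔B cannot be blocked by any observed set — no back-door set.
No mediator lies on a directed H→…→B path.
Neither criterion identifies P(B|do(H)) in this graph.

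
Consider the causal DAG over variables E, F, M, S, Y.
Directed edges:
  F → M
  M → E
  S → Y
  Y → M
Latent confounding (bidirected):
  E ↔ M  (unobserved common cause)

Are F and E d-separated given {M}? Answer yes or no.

Bayes-Ball from F | {M} reaches {E,S,Y}.
E ∈ reach(F|{M}) ⇒ F ⊥̸ E | {M}.

No — F and E are d-connected given {M}.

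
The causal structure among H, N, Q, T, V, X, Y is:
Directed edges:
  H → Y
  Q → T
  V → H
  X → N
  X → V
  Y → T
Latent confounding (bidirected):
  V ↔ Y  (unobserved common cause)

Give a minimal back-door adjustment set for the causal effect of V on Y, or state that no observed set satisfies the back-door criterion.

V→Y: no observed back-door set.

desc(V)\{V}={H,T,Y}; candidates ⊆ {N,Q,X}.
V↔Y: latent back-door arc(s) into V.
size 0: {}; under {} V still reaches {N,T,X,Y} ∋ Y.
size 1: {N}, {Q}, {X}; under {N} V still reaches {T,X,Y} ∋ Y.
size 2: {N,Q}, {N,X}, {Q,X}; under {N,Q} V still reaches {T,X,Y} ∋ Y.
V↔Y cannot be blocked by any observed set — no back-door set.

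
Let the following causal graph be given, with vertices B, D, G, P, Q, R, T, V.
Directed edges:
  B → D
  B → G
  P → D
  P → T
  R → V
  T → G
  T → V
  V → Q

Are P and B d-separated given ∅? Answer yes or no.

Bayes-Ball from P | ∅ reaches {D,G,Q,T,V}.
B ∉ reach(P|∅) ⇒ P ⊥ B | ∅.

Yes — P ⊥ B | ∅.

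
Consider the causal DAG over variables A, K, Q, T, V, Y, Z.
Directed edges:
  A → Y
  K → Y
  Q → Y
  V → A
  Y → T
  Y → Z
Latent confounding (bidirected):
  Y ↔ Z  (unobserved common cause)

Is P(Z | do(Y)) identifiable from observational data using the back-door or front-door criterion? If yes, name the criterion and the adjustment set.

desc(Y)\{Y}={T,Z}; candidates ⊆ {A,K,Q,V}.
Y↔Z: latent back-door arc(s) into Y.
size 0: {}; under {} Y still reaches {A,K,Q,V,Z} ∋ Z.
size 1: {A}, {K}, {Q} …(+1); under {A} Y still reaches {K,Q,Z} ∋ Z.
size 2: {A,K}, {A,Q}, {A,V} …(+3); under {A,K} Y still reaches {Q,Z} ∋ Z.
Y↔Z cannot be blocked by any observed set — no back-door set.
No mediator lies on a directed Y→…→Z path.
Neither criterion identifies P(Z|do(Y)) in this graph.

P(Z|do(Y)): not identifiable (no BD/FD set).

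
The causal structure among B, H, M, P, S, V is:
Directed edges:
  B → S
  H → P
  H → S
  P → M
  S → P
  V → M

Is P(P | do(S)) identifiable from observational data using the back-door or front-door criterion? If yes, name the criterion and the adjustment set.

P(P|do(S)): backdoor, adjust for {H}.

desc(S)\{S}={M,P}; candidates ⊆ {B,H,V}.
size 0: {}; under {} S still reaches {B,H,M,P} ∋ P.
{H}: S⊥P given {H} in G with S→· removed — back-door holds.
P(P|do(S)) = Σ_{H} P(P|S,H)·P(H).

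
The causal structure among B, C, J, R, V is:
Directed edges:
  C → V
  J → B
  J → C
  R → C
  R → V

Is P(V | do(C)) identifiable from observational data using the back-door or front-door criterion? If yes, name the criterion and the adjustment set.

P(V|do(C)): backdoor, adjust for {R}.

desc(C)\{C}={V}; candidates ⊆ {B,J,R}.
size 0: {}; under {} C still reaches {B,J,R,V} ∋ V.
{R}: C⊥V given {R} in G with C→· removed — back-door holds.
P(V|do(C)) = Σ_{R} P(V|C,R)·P(R).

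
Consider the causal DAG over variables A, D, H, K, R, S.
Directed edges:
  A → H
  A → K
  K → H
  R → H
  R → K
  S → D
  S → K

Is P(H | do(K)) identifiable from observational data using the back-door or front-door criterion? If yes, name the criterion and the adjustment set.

desc(K)\{K}={H}; candidates ⊆ {A,D,R,S}.
size 0: {}; under {} K still reaches {A,D,H,R,S} ∋ H.
size 1: {A}, {D}, {R} …(+1); under {A} K still reaches {D,H,R,S} ∋ H.
{A,R}: K⊥H given {A,R} in G with K→· removed — back-door holds.
P(H|do(K)) = Σ_{A,R} P(H|K,A,R)·P(A,R).

P(H|do(K)): backdoor, adjust for {A, R}.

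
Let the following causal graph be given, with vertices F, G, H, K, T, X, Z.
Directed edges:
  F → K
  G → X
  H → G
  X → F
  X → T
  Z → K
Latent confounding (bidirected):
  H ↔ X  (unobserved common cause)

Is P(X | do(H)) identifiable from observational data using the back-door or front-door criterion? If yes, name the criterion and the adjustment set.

P(X|do(H)): frontdoor, adjust for {G}.

desc(H)\{H}={F,G,K,T,X}; candidates ⊆ {Z}.
H↔X: latent back-door arc(s) into H.
size 0: {}; under {} H still reaches {F,K,T,X} ∋ X.
size 1: {Z}; under {Z} H still reaches {F,K,T,X} ∋ X.
H↔X cannot be blocked by any observed set — no back-door set.
{G}: (i) intercepts every directed H→X path; (ii) no back-door H→{G}; (iii) {H} blocks every back-door {G}→X. Front-door holds.
P(X|do(H)) = Σ_{G} P(G|H) Σ_{H'} P(X|G,H')P(H').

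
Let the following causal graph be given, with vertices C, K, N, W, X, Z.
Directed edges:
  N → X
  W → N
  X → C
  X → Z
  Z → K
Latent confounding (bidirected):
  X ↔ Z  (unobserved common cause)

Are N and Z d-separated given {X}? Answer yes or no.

Bayes-Ball from N | {X} reaches {K,W,Z}.
Z ∈ reach(N|{X}) ⇒ N ⊥̸ Z | {X}.

No — N and Z are d-connected given {X}.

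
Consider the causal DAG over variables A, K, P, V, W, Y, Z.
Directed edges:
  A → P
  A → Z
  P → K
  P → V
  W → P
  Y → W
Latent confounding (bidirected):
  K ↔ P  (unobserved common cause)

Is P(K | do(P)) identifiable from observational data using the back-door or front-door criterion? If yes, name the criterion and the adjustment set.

P(K|do(P)): not identifiable (no BD/FD set).

desc(P)\{P}={K,V}; candidates ⊆ {A,W,Y,Z}.
P↔K: latent back-door arc(s) into P.
size 0: {}; under {} P still reaches {A,K,W,Y,Z} ∋ K.
size 1: {A}, {W}, {Y} …(+1); under {A} P still reaches {K,W,Y} ∋ K.
size 2: {A,W}, {A,Y}, {A,Z} …(+3); under {A,W} P still reaches {K} ∋ K.
P↔K cannot be blocked by any observed set — no back-door set.
No mediator lies on a directed P→…→K path.
Neither criterion identifies P(K|do(P)) in this graph.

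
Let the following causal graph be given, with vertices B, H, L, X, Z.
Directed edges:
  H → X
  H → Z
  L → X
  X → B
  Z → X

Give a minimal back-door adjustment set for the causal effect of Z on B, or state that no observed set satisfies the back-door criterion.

Z→B: minimal back-door set {H}.

desc(Z)\{Z}={B,X}; candidates ⊆ {H,L}.
size 0: {}; under {} Z still reaches {B,H,X} ∋ B.
{H}: Z⊥B given {H} in G with Z→· removed — back-door holds.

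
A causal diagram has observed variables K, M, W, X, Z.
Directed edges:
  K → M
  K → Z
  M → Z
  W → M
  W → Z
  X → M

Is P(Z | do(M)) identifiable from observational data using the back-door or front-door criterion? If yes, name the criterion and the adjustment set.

desc(M)\{M}={Z}; candidates ⊆ {K,W,X}.
size 0: {}; under {} M still reaches {K,W,X,Z} ∋ Z.
size 1: {K}, {W}, {X}; under {K} M still reaches {W,X,Z} ∋ Z.
{K,W}: M⊥Z given {K,W} in G with M→· removed — back-door holds.
P(Z|do(M)) = Σ_{K,W} P(Z|M,K,W)·P(K,W).

P(Z|do(M)): backdoor, adjust for {K, W}.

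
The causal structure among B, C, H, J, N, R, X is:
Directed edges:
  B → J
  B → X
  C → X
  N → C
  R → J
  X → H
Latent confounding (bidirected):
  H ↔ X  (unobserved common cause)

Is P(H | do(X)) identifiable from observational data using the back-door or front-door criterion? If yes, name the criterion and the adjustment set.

desc(X)\{X}={H}; candidates ⊆ {B,C,J,N,R}.
X↔H: latent back-door arc(s) into X.
size 0: {}; under {} X still reaches {B,C,H,J,N} ∋ H.
size 1: {B}, {C}, {J} …(+2); under {B} X still reaches {C,H,N} ∋ H.
size 2: {B,C}, {B,J}, {B,N} …(+7); under {B,C} X still reaches {H} ∋ H.
X↔H cannot be blocked by any observed set — no back-door set.
No mediator lies on a directed X→…→H path.
Neither criterion identifies P(H|do(X)) in this graph.

P(H|do(X)): not identifiable (no BD/FD set).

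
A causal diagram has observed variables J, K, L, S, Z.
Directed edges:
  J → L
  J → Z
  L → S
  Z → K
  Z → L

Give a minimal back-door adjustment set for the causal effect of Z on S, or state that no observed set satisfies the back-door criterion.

Z→S: minimal back-door set {J}.

desc(Z)\{Z}={K,L,S}; candidates ⊆ {J}.
size 0: {}; under {} Z still reaches {J,L,S} ∋ S.
{J}: Z⊥S given {J} in G with Z→· removed — back-door holds.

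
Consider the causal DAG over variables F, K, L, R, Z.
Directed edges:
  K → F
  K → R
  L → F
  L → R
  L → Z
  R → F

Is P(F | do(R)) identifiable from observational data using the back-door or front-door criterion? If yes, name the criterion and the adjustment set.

P(F|do(R)): backdoor, adjust for {K, L}.

desc(R)\{R}={F}; candidates ⊆ {K,L,Z}.
size 0: {}; under {} R still reaches {F,K,L,Z} ∋ F.
size 1: {K}, {L}, {Z}; under {K} R still reaches {F,L,Z} ∋ F.
{K,L}: R⊥F given {K,L} in G with R→· removed — back-door holds.
P(F|do(R)) = Σ_{K,L} P(F|R,K,L)·P(K,L).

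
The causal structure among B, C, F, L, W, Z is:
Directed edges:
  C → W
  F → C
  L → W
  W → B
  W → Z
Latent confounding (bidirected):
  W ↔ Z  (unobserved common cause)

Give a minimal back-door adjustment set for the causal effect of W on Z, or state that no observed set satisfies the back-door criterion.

W→Z: no observed back-door set.

desc(W)\{W}={B,Z}; candidates ⊆ {C,F,L}.
W↔Z: latent back-door arc(s) into W.
size 0: {}; under {} W still reaches {C,F,L,Z} ∋ Z.
size 1: {C}, {F}, {L}; under {C} W still reaches {L,Z} ∋ Z.
size 2: {C,F}, {C,L}, {F,L}; under {C,F} W still reaches {L,Z} ∋ Z.
W↔Z cannot be blocked by any observed set — no back-door set.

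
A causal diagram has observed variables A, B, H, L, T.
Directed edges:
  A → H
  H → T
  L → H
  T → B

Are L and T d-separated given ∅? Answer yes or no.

Bayes-Ball from L | ∅ reaches {B,H,T}.
T ∈ reach(L|∅) ⇒ L ⊥̸ T | ∅.

No — L and T are d-connected given ∅.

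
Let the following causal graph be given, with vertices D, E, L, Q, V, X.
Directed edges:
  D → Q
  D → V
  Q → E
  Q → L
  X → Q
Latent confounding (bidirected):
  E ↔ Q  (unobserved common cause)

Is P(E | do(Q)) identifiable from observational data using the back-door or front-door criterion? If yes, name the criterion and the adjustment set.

desc(Q)\{Q}={E,L}; candidates ⊆ {D,V,X}.
Q↔E: latent back-door arc(s) into Q.
size 0: {}; under {} Q still reaches {D,E,V,X} ∋ E.
size 1: {D}, {V}, {X}; under {D} Q still reaches {E,X} ∋ E.
size 2: {D,V}, {D,X}, {V,X}; under {D,V} Q still reaches {E,X} ∋ E.
Q↔E cannot be blocked by any observed set — no back-door set.
No mediator lies on a directed Q→…→E path.
Neither criterion identifies P(E|do(Q)) in this graph.

P(E|do(Q)): not identifiable (no BD/FD set).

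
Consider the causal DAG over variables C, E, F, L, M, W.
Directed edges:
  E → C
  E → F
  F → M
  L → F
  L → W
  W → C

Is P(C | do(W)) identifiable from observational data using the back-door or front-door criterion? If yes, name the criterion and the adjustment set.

desc(W)\{W}={C}; candidates ⊆ {E,F,L,M}.
∅: W⊥C given ∅ in G with W→· removed — back-door holds.
P(C|do(W)) = P(C|W) — no adjustment needed.

P(C|do(W)): backdoor, adjust for ∅.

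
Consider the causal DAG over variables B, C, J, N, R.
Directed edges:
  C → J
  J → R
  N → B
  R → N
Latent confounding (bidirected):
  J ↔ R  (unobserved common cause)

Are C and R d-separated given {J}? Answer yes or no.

Bayes-Ball from C | {J} reaches {B,N,R}.
R ∈ reach(C|{J}) ⇒ C ⊥̸ R | {J}.

No — C and R are d-connected given {J}.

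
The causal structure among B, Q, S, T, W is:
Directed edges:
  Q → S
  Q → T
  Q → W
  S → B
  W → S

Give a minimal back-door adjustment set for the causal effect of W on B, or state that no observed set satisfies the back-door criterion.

desc(W)\{W}={B,S}; candidates ⊆ {Q,T}.
size 0: {}; under {} W still reaches {B,Q,S,T} ∋ B.
{Q}: W⊥B given {Q} in G with W→· removed — back-door holds.

W→B: minimal back-door set {Q}.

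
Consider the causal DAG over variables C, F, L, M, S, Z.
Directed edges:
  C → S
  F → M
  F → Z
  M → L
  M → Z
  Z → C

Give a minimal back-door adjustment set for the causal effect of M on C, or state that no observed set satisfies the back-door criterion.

desc(M)\{M}={C,L,S,Z}; candidates ⊆ {F}.
size 0: {}; under {} M still reaches {C,F,S,Z} ∋ C.
{F}: M⊥C given {F} in G with M→· removed — back-door holds.

M→C: minimal back-door set {F}.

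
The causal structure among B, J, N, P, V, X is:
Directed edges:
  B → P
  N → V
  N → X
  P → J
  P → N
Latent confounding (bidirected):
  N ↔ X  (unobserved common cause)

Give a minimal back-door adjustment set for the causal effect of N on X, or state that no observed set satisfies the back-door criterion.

N→X: no observed back-door set.

desc(N)\{N}={V,X}; candidates ⊆ {B,J,P}.
N↔X: latent back-door arc(s) into N.
size 0: {}; under {} N still reaches {B,J,P,X} ∋ X.
size 1: {B}, {J}, {P}; under {B} N still reaches {J,P,X} ∋ X.
size 2: {B,J}, {B,P}, {J,P}; under {B,J} N still reaches {P,X} ∋ X.
N↔X cannot be blocked by any observed set — no back-door set.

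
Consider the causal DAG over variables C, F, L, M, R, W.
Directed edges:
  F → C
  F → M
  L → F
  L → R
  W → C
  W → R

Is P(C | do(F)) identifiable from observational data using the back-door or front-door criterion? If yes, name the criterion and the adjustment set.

P(C|do(F)): backdoor, adjust for ∅.

desc(F)\{F}={C,M}; candidates ⊆ {L,R,W}.
∅: F⊥C given ∅ in G with F→· removed — back-door holds.
P(C|do(F)) = P(C|F) — no adjustment needed.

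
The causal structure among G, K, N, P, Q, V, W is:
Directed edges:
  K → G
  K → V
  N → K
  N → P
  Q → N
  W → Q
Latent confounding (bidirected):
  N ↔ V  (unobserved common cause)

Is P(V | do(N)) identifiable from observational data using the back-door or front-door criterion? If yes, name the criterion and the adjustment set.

P(V|do(N)): frontdoor, adjust for {K}.

desc(N)\{N}={G,K,P,V}; candidates ⊆ {Q,W}.
N↔V: latent back-door arc(s) into N.
size 0: {}; under {} N still reaches {Q,V,W} ∋ V.
size 1: {Q}, {W}; under {Q} N still reaches {V} ∋ V.
size 2: {Q,W}; under {Q,W} N still reaches {V} ∋ V.
N↔V cannot be blocked by any observed set — no back-door set.
{K}: (i) intercepts every directed N→V path; (ii) no back-door N→{K}; (iii) {N} blocks every back-door {K}→V. Front-door holds.
P(V|do(N)) = Σ_{K} P(K|N) Σ_{N'} P(V|K,N')P(N').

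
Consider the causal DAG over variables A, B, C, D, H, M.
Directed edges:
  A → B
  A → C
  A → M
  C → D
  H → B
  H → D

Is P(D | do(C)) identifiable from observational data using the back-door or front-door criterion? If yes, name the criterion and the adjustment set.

desc(C)\{C}={D}; candidates ⊆ {A,B,H,M}.
∅: C⊥D given ∅ in G with C→· removed — back-door holds.
P(D|do(C)) = P(D|C) — no adjustment needed.

P(D|do(C)): backdoor, adjust for ∅.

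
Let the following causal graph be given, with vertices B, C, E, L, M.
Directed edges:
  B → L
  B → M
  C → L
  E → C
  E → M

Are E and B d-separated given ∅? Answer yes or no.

Bayes-Ball from E | ∅ reaches {C,L,M}.
B ∉ reach(E|∅) ⇒ E ⊥ B | ∅.

Yes — E ⊥ B | ∅.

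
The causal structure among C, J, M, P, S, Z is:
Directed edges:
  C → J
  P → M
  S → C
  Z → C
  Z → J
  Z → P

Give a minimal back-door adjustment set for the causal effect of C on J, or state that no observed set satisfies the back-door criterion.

C→J: minimal back-door set {Z}.

desc(C)\{C}={J}; candidates ⊆ {M,P,S,Z}.
size 0: {}; under {} C still reaches {J,M,P,S,Z} ∋ J.
{Z}: C⊥J given {Z} in G with C→· removed — back-door holds.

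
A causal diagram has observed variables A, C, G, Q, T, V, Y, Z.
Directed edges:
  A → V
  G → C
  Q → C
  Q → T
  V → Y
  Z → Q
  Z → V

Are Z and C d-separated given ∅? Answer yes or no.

Bayes-Ball from Z | ∅ reaches {C,Q,T,V,Y}.
C ∈ reach(Z|∅) ⇒ Z ⊥̸ C | ∅.

No — Z and C are d-connected given ∅.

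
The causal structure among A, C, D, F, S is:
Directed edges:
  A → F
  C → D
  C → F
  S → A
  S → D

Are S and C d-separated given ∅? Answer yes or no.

Bayes-Ball from S | ∅ reaches {A,D,F}.
C ∉ reach(S|∅) ⇒ S ⊥ C | ∅.

Yes — S ⊥ C | ∅.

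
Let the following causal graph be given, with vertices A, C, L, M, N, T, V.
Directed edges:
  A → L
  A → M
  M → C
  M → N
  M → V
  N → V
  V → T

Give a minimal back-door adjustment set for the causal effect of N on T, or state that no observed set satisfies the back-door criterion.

N→T: minimal back-door set {M}.

desc(N)\{N}={T,V}; candidates ⊆ {A,C,L,M}.
size 0: {}; under {} N still reaches {A,C,L,M,T,V} ∋ T.
{M}: N⊥T given {M} in G with N→· removed — back-door holds.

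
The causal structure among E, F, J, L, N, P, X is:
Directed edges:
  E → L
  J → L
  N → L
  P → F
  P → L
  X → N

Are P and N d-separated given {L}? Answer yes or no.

Bayes-Ball from P | {L} reaches {E,F,J,N,X}.
N ∈ reach(P|{L}) ⇒ P ⊥̸ N | {L}.

No — P and N are d-connected given {L}.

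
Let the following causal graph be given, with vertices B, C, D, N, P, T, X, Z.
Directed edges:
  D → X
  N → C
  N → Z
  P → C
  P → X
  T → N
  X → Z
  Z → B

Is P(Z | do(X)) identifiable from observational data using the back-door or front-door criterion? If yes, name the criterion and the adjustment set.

desc(X)\{X}={B,Z}; candidates ⊆ {C,D,N,P,T}.
∅: X⊥Z given ∅ in G with X→· removed — back-door holds.
P(Z|do(X)) = P(Z|X) — no adjustment needed.

P(Z|do(X)): backdoor, adjust for ∅.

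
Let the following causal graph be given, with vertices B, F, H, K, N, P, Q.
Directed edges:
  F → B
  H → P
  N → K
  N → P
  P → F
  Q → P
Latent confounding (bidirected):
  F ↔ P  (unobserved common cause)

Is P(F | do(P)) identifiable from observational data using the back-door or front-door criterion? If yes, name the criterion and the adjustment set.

desc(P)\{P}={B,F}; candidates ⊆ {H,K,N,Q}.
P↔F: latent back-door arc(s) into P.
size 0: {}; under {} P still reaches {B,F,H,K,N,Q} ∋ F.
size 1: {H}, {K}, {N} …(+1); under {H} P still reaches {B,F,K,N,Q} ∋ F.
size 2: {H,K}, {H,N}, {H,Q} …(+3); under {H,K} P still reaches {B,F,N,Q} ∋ F.
P↔F cannot be blocked by any observed set — no back-door set.
No mediator lies on a directed P→…→F path.
Neither criterion identifies P(F|do(P)) in this graph.

P(F|do(P)): not identifiable (no BD/FD set).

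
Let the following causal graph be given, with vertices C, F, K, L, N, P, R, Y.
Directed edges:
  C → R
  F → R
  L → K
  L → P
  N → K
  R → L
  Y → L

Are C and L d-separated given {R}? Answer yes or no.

Yes — C ⊥ L | {R}.

Bayes-Ball from C | {R} reaches {F}.
L ∉ reach(C|{R}) ⇒ C ⊥ L | {R}.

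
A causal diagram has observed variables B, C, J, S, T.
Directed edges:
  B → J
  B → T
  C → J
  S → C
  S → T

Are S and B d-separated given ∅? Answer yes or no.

Yes — S ⊥ B | ∅.

Bayes-Ball from S | ∅ reaches {C,J,T}.
B ∉ reach(S|∅) ⇒ S ⊥ B | ∅.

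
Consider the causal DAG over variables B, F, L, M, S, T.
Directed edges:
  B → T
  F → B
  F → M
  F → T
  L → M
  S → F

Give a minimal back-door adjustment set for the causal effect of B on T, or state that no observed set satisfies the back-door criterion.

desc(B)\{B}={T}; candidates ⊆ {F,L,M,S}.
size 0: {}; under {} B still reaches {F,M,S,T} ∋ T.
{F}: B⊥T given {F} in G with B→· removed — back-door holds.

B→T: minimal back-door set {F}.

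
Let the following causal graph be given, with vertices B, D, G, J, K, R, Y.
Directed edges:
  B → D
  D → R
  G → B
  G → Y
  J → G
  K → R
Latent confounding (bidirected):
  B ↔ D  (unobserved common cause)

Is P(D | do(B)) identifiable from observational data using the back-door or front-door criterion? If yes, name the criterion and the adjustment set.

desc(B)\{B}={D,R}; candidates ⊆ {G,J,K,Y}.
B↔D: latent back-door arc(s) into B.
size 0: {}; under {} B still reaches {D,G,J,R,Y} ∋ D.
size 1: {G}, {J}, {K} …(+1); under {G} B still reaches {D,R} ∋ D.
size 2: {G,J}, {G,K}, {G,Y} …(+3); under {G,J} B still reaches {D,R} ∋ D.
B↔D cannot be blocked by any observed set — no back-door set.
No mediator lies on a directed B→…→D path.
Neither criterion identifies P(D|do(B)) in this graph.

P(D|do(B)): not identifiable (no BD/FD set).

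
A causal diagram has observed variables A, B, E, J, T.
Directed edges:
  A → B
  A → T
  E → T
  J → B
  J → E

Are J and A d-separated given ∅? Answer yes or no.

Yes — J ⊥ A | ∅.

Bayes-Ball from J | ∅ reaches {B,E,T}.
A ∉ reach(J|∅) ⇒ J ⊥ A | ∅.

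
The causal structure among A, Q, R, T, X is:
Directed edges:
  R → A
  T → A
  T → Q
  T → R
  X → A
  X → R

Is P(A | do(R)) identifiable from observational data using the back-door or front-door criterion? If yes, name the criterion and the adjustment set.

desc(R)\{R}={A}; candidates ⊆ {Q,T,X}.
size 0: {}; under {} R still reaches {A,Q,T,X} ∋ A.
size 1: {Q}, {T}, {X}; under {Q} R still reaches {A,T,X} ∋ A.
{T,X}: R⊥A given {T,X} in G with R→· removed — back-door holds.
P(A|do(R)) = Σ_{T,X} P(A|R,T,X)·P(T,X).

P(A|do(R)): backdoor, adjust for {T, X}.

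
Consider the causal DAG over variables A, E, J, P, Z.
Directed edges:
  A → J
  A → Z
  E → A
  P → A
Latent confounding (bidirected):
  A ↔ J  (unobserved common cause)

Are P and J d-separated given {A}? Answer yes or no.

No — P and J are d-connected given {A}.

Bayes-Ball from P | {A} reaches {E,J}.
J ∈ reach(P|{A}) ⇒ P ⊥̸ J | {A}.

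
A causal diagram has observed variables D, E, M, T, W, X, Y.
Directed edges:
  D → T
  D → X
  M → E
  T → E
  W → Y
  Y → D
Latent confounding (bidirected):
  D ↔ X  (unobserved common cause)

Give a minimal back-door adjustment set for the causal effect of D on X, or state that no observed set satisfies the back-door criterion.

desc(D)\{D}={E,T,X}; candidates ⊆ {M,W,Y}.
D↔X: latent back-door arc(s) into D.
size 0: {}; under {} D still reaches {W,X,Y} ∋ X.
size 1: {M}, {W}, {Y}; under {M} D still reaches {W,X,Y} ∋ X.
size 2: {M,W}, {M,Y}, {W,Y}; under {M,W} D still reaches {X,Y} ∋ X.
D↔X cannot be blocked by any observed set — no back-door set.

D→X: no observed back-door set.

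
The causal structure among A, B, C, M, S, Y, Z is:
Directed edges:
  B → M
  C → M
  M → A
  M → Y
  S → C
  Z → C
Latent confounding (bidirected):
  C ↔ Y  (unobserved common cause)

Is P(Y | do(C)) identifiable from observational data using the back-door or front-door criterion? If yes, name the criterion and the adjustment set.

P(Y|do(C)): frontdoor, adjust for {M}.

desc(C)\{C}={A,M,Y}; candidates ⊆ {B,S,Z}.
C↔Y: latent back-door arc(s) into C.
size 0: {}; under {} C still reaches {S,Y,Z} ∋ Y.
size 1: {B}, {S}, {Z}; under {B} C still reaches {S,Y,Z} ∋ Y.
size 2: {B,S}, {B,Z}, {S,Z}; under {B,S} C still reaches {Y,Z} ∋ Y.
C↔Y cannot be blocked by any observed set — no back-door set.
{M}: (i) intercepts every directed C→Y path; (ii) no back-door C→{M}; (iii) {C} blocks every back-door {M}→Y. Front-door holds.
P(Y|do(C)) = Σ_{M} P(M|C) Σ_{C'} P(Y|M,C')P(C').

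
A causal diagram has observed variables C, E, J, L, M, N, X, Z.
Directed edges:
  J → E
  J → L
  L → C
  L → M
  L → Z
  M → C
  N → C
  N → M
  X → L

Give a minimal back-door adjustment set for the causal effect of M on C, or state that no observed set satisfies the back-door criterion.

desc(M)\{M}={C}; candidates ⊆ {E,J,L,N,X,Z}.
size 0: {}; under {} M still reaches {C,E,J,L,N,X,Z} ∋ C.
size 1: {E}, {J}, {L} …(+3); under {E} M still reaches {C,J,L,N,X,Z} ∋ C.
{L,N}: M⊥C given {L,N} in G with M→· removed — back-door holds.

M→C: minimal back-door set {L, N}.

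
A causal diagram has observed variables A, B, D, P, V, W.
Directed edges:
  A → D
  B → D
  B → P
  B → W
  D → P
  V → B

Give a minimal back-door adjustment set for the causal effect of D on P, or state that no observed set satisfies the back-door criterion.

D→P: minimal back-door set {B}.

desc(D)\{D}={P}; candidates ⊆ {A,B,V,W}.
size 0: {}; under {} D still reaches {A,B,P,V,W} ∋ P.
{B}: D⊥P given {B} in G with D→· removed — back-door holds.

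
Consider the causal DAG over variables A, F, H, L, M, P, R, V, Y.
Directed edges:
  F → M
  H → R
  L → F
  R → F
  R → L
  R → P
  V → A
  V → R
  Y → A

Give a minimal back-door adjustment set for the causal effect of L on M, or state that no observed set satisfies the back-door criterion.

desc(L)\{L}={F,M}; candidates ⊆ {A,H,P,R,V,Y}.
size 0: {}; under {} L still reaches {A,F,H,M,P,R,V} ∋ M.
{R}: L⊥M given {R} in G with L→· removed — back-door holds.

L→M: minimal back-door set {R}.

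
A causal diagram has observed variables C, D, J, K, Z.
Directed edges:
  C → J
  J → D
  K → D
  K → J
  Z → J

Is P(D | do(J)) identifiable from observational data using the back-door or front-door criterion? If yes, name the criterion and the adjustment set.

desc(J)\{J}={D}; candidates ⊆ {C,K,Z}.
size 0: {}; under {} J still reaches {C,D,K,Z} ∋ D.
{K}: J⊥D given {K} in G with J→· removed — back-door holds.
P(D|do(J)) = Σ_{K} P(D|J,K)·P(K).

P(D|do(J)): backdoor, adjust for {K}.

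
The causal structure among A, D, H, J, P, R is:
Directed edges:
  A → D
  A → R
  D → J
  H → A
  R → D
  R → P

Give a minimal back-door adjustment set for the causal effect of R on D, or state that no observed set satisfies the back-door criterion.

desc(R)\{R}={D,J,P}; candidates ⊆ {A,H}.
size 0: {}; under {} R still reaches {A,D,H,J} ∋ D.
{A}: R⊥D given {A} in G with R→· removed — back-door holds.

R→D: minimal back-door set {A}.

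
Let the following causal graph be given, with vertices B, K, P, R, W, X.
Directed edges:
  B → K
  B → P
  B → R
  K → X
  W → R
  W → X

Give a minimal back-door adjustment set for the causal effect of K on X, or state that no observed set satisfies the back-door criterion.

desc(K)\{K}={X}; candidates ⊆ {B,P,R,W}.
∅: K⊥X given ∅ in G with K→· removed — back-door holds.

K→X: minimal back-door set ∅.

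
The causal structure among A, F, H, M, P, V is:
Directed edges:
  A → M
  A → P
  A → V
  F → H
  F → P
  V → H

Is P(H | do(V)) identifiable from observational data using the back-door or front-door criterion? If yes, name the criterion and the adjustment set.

desc(V)\{V}={H}; candidates ⊆ {A,F,M,P}.
∅: V⊥H given ∅ in G with V→· removed — back-door holds.
P(H|do(V)) = P(H|V) — no adjustment needed.

P(H|do(V)): backdoor, adjust for ∅.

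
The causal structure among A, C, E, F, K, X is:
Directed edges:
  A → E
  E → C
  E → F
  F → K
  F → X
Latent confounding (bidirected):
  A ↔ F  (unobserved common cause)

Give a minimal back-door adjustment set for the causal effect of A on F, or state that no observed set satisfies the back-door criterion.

desc(A)\{A}={C,E,F,K,X}; candidates ⊆ {—}.
A↔F: latent back-door arc(s) into A.
size 0: {}; under {} A still reaches {F,K,X} ∋ F.
A↔F cannot be blocked by any observed set — no back-door set.

A→F: no observed back-door set.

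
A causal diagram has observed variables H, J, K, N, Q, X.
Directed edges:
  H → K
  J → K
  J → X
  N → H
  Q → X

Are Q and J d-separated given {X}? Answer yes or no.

No — Q and J are d-connected given {X}.

Bayes-Ball from Q | {X} reaches {J,K}.
J ∈ reach(Q|{X}) ⇒ Q ⊥̸ J | {X}.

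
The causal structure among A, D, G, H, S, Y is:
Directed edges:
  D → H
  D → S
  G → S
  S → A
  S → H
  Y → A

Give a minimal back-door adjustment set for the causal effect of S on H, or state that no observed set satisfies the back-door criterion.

S→H: minimal back-door set {D}.

desc(S)\{S}={A,H}; candidates ⊆ {D,G,Y}.
size 0: {}; under {} S still reaches {D,G,H} ∋ H.
{D}: S⊥H given {D} in G with S→· removed — back-door holds.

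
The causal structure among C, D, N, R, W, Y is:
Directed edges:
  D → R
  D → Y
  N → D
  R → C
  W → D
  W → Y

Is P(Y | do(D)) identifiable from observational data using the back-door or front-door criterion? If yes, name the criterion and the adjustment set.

desc(D)\{D}={C,R,Y}; candidates ⊆ {N,W}.
size 0: {}; under {} D still reaches {N,W,Y} ∋ Y.
{W}: D⊥Y given {W} in G with D→· removed — back-door holds.
P(Y|do(D)) = Σ_{W} P(Y|D,W)·P(W).

P(Y|do(D)): backdoor, adjust for {W}.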